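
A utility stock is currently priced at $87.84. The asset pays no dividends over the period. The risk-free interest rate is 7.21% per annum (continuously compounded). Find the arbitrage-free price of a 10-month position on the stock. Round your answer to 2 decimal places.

F = S·e^(rT) = 87.84 · e^(0.0721 × 10/12)
= 87.84 · e^0.060083 = 87.84 × 1.061925
F = $93.28

$93.28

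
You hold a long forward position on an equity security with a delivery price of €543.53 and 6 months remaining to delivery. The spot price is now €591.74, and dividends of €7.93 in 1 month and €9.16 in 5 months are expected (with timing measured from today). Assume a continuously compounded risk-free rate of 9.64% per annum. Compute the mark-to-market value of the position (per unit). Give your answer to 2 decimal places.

€57.12

PV(remaining dividends) I = 7.93·e^(−0.0964·1/12) + 9.16·e^(−0.0964·5/12) = 16.6659
Current forward F = (S − I)·e^(rT) = (591.74 − 16.6659)·e^(0.0964·6/12) = 575.0741 × 1.049381 = 603.4718
Value (long) = (F − K)·e^(−rT) = (603.4718 − 543.53) × 0.952943 = 57.1211
Value = €57.12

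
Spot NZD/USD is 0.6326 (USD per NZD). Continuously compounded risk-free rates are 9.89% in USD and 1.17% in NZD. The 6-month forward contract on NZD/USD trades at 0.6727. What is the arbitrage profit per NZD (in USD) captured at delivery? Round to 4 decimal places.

0.0119 per NZD (in USD)

Fair forward: F* = S·e^(carry·T), with carry = (r_USD − r_NZD) = 0.0989 − 0.0117 = 0.0872
F* = 0.6326 · e^(0.0872 × 6/12) = 0.6326 · e^0.043600 = 0.6326 × 1.044564 = 0.6608
Market 0.6727 > fair 0.6608: forward overpriced → cash-and-carry (buy spot, short the forward).
At maturity, profit = |F_mkt − F*| = |0.6727 − 0.6608| = 0.0119 per NZD (in USD)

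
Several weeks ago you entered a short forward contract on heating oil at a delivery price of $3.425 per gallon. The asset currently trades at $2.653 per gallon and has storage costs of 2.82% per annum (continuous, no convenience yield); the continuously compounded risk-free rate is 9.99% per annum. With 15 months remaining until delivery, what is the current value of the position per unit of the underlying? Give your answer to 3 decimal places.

Current fair forward for the remaining 15 months: F = S·e^((r + u)·T), (r + u) = 0.0999 + 0.0282 = 0.1281
F = 2.653 · e^(0.1281 × 15/12) = 2.653 × 1.173658 = 3.1137
Value of long forward = (F − K)·e^(−rT) = (3.1137 − 3.425) · e^(−0.0999·15/12)
= -0.3113 × 0.882607 = -0.275
Short position value = −(long value) = $0.275

$0.275 per gallon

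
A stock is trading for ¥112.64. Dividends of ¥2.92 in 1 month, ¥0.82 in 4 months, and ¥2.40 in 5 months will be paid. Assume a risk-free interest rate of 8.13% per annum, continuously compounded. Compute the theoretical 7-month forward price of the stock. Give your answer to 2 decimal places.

PV(dividends) I = 2.92·e^(−0.0813·1/12) + 0.82·e^(−0.0813·4/12) + 2.40·e^(−0.0813·5/12)
I = 2.9003 + 0.7981 + 2.3201 = 6.0185
F = (S − I)·e^(rT) = (112.64 − 6.0185) · e^(0.0813·7/12)
= 106.6215 · e^0.047425 = 106.6215 × 1.048568 = ¥111.80

¥111.80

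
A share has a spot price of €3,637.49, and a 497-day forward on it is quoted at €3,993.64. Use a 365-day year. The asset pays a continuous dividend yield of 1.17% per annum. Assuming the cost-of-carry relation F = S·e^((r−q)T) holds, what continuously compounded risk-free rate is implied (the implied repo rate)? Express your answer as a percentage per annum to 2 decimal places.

From F = S·e^((r−q)T): (r − q) = ln(F/S)/T
ln(3993.64/3637.49) = ln(1.097911) = 0.093409
(r − q) = 0.093409 / (497/365) = 0.068600
r = ln(F/S)/T + q = 0.068600 + 0.0117 = 0.080300
r = 8.03%

8.03%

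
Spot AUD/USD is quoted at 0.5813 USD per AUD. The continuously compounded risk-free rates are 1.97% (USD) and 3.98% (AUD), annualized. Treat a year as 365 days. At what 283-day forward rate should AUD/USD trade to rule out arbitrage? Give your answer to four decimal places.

F = S·e^((r_USD − r_AUD)T) = 0.5813 · e^((0.0197 − 0.0398) × 283/365)
= 0.5813 · e^-0.015584 = 0.5813 × 0.984537
F = 0.5723 USD per AUD

0.5723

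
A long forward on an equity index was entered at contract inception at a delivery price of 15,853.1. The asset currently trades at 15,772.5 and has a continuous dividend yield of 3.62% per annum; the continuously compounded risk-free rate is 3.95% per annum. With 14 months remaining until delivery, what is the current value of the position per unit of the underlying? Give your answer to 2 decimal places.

-18.87

Current fair forward for the remaining 14 months: F = S·e^((r − q)·T), (r − q) = 0.0395 − 0.0362 = 0.0033
F = 15772.5 · e^(0.0033 × 14/12) = 15772.5 × 1.00385742 = 15833.3412
Value of long forward = (F − K)·e^(−rT) = (15833.3412 − 15853.1) · e^(−0.0395·14/12)
= -19.7588 × 0.95496238 = -18.87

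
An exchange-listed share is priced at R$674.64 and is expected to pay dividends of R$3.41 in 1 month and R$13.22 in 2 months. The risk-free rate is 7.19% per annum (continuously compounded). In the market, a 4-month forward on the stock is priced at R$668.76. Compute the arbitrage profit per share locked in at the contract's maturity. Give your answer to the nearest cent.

PV(dividends) I = 3.41·e^(−0.0719·1/12) + 13.22·e^(−0.0719·2/12) = 16.4522
Fair forward F* = (S − I)·e^(rT) = (674.64 − 16.4522)·e^0.023967 = 658.1878 × 1.024257 = 674.1535
Market R$668.76 < fair 674.1535: forward underpriced → reverse cash-and-carry (short the stock, invest proceeds at r, pay the dividends, go long the forward).
Profit at T = |F_mkt − F*| = |668.76 − 674.1535| = R$5.39 per share

R$5.39 per share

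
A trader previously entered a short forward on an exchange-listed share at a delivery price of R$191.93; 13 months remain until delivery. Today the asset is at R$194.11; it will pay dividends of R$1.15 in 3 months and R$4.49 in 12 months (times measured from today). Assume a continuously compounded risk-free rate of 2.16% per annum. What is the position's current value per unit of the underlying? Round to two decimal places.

PV(remaining dividends) I = 1.15·e^(−0.0216·3/12) + 4.49·e^(−0.0216·12/12) = 5.5379
Current forward F = (S − I)·e^(rT) = (194.11 − 5.5379)·e^(0.0216·13/12) = 188.5721 × 1.023676 = 193.0367
Value (long) = (F − K)·e^(−rT) = (193.0367 − 191.93) × 0.976872 = 1.0811
Short position value = −(long value) = -R$1.08

-R$1.08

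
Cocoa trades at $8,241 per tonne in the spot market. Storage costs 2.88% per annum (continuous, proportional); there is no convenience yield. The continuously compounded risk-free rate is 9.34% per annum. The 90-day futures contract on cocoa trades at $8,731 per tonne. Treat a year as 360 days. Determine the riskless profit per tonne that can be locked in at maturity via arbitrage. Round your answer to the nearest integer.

$234 per tonne

Fair futures: F* = S·e^(carry·T), with carry = (r + u) = 0.0934 + 0.0288 = 0.1222
F* = 8241 · e^(0.1222 × 90/360) = 8241 · e^0.030550 = 8241 × 1.031021 = $8496.6441
Market $8731 > fair $8496.6441: forward overpriced → cash-and-carry (buy spot, short the forward).
At maturity, profit = |F_mkt − F*| = |8731 − 8496.6441| = $234 per tonne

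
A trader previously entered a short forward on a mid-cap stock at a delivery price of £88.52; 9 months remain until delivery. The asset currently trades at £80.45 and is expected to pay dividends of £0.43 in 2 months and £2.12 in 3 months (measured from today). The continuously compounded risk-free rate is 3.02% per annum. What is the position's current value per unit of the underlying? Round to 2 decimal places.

PV(remaining dividends) I = 0.43·e^(−0.0302·2/12) + 2.12·e^(−0.0302·3/12) = 2.5319
Current forward F = (S − I)·e^(rT) = (80.45 − 2.5319)·e^(0.0302·9/12) = 77.9181 × 1.022908 = 79.7030
Value (long) = (F − K)·e^(−rT) = (79.7030 − 88.52) × 0.977605 = -8.6195
Short position value = −(long value) = £8.62

£8.62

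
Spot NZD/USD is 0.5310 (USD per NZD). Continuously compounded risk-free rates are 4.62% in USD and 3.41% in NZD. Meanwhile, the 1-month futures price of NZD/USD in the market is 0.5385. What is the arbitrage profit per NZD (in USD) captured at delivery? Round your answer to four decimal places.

0.0070 per NZD (in USD)

Fair futures: F* = S·e^(carry·T), with carry = (r_USD − r_NZD) = 0.0462 − 0.0341 = 0.0121
F* = 0.5310 · e^(0.0121 × 1/12) = 0.5310 · e^0.001008 = 0.5310 × 1.001009 = 0.5315
Market 0.5385 > fair 0.5315: forward overpriced → cash-and-carry (buy spot, short the forward).
At maturity, profit = |F_mkt − F*| = |0.5385 − 0.5315| = 0.0070 per NZD (in USD)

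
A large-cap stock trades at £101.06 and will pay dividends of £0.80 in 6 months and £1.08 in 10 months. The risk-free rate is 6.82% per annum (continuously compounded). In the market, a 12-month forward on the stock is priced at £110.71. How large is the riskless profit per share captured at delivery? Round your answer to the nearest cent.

PV(dividends) I = 0.80·e^(−0.0682·6/12) + 1.08·e^(−0.0682·10/12) = 1.7935
Fair forward F* = (S − I)·e^(rT) = (101.06 − 1.7935)·e^0.068200 = 99.2665 × 1.070579 = 106.2726
Market £110.71 > fair 106.2726: forward overpriced → cash-and-carry (borrow at r, buy the stock and collect the dividends, short the forward).
Profit at T = |F_mkt − F*| = |110.71 − 106.2726| = £4.44 per share

£4.44 per share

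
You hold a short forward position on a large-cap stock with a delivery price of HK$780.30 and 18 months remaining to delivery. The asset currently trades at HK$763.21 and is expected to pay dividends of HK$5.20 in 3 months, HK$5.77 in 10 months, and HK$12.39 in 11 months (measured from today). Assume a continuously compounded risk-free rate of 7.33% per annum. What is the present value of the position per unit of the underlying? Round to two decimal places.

-HK$42.04

PV(remaining dividends) I = 5.20·e^(−0.0733·3/12) + 5.77·e^(−0.0733·10/12) + 12.39·e^(−0.0733·11/12) = 22.1185
Current forward F = (S − I)·e^(rT) = (763.21 − 22.1185)·e^(0.0733·18/12) = 741.0915 × 1.116222 = 827.2226
Value (long) = (F − K)·e^(−rT) = (827.2226 − 780.30) × 0.895879 = 42.0370
Short position value = −(long value) = -HK$42.04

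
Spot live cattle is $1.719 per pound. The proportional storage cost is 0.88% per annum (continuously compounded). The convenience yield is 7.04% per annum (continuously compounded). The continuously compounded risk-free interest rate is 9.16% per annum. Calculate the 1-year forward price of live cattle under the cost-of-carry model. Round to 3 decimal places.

$1.771 per pound

Net carry = r + u − y = 0.0916 + 0.0088 − 0.0704 = 0.0300
F = S·e^((r+u−y)T) = 1.719 · e^(0.0300 × 1) = 1.719 · e^0.030000
= 1.719 × 1.030455 = $1.771 per pound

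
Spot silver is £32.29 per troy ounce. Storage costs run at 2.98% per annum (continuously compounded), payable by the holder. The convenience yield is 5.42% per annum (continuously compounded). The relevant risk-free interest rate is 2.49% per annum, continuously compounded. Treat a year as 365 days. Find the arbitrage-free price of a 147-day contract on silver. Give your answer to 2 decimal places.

Net carry = r + u − y = 0.0249 + 0.0298 − 0.0542 = 0.0005
F = S·e^((r+u−y)T) = 32.29 · e^(0.0005 × 147/365) = 32.29 · e^0.000201
= 32.29 × 1.000201 = £32.30 per troy ounce

£32.30 per troy ounce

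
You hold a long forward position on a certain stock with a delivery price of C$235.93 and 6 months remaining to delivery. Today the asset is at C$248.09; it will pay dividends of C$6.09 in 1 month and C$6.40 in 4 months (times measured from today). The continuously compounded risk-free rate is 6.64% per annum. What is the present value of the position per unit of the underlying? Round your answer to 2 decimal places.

C$7.55

PV(remaining dividends) I = 6.09·e^(−0.0664·1/12) + 6.40·e^(−0.0664·4/12) = 12.3163
Current forward F = (S − I)·e^(rT) = (248.09 − 12.3163)·e^(0.0664·6/12) = 235.7737 × 1.033757 = 243.7327
Value (long) = (F − K)·e^(−rT) = (243.7327 − 235.93) × 0.967345 = 7.5479
Value = C$7.55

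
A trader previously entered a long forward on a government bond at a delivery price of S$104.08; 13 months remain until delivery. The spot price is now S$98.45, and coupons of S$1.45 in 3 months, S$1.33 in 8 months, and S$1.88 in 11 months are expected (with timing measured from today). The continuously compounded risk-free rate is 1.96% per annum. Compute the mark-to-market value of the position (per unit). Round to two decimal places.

-S$8.05

PV(remaining coupons) I = 1.45·e^(−0.0196·3/12) + 1.33·e^(−0.0196·8/12) + 1.88·e^(−0.0196·11/12) = 4.6022
Current forward F = (S − I)·e^(rT) = (98.45 − 4.6022)·e^(0.0196·13/12) = 93.8478 × 1.021460 = 95.8618
Value (long) = (F − K)·e^(−rT) = (95.8618 − 104.08) × 0.978991 = -8.0455
Value = -S$8.05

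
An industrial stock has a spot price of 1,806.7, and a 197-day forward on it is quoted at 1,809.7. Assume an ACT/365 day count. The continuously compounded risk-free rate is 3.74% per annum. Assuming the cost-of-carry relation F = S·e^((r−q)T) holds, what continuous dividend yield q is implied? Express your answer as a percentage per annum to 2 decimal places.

3.43%

From F = S·e^((r−q)T): (r − q) = ln(F/S)/T
ln(1809.7/1806.7) = ln(1.001660) = 0.001659
(r − q) = 0.001659 / (197/365) = 0.003074
q = r − ln(F/S)/T = 0.0374 − 0.003074 = 0.034326
q = 3.43%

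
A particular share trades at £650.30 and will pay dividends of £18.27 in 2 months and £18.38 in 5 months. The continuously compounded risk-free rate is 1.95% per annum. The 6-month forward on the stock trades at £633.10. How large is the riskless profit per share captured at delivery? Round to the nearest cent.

PV(dividends) I = 18.27·e^(−0.0195·2/12) + 18.38·e^(−0.0195·5/12) = 36.4420
Fair forward F* = (S − I)·e^(rT) = (650.30 − 36.4420)·e^0.009750 = 613.8580 × 1.009798 = 619.8726
Market £633.10 > fair 619.8726: forward overpriced → cash-and-carry (borrow at r, buy the stock and collect the dividends, short the forward).
Profit at T = |F_mkt − F*| = |633.10 − 619.8726| = £13.23 per share

£13.23 per share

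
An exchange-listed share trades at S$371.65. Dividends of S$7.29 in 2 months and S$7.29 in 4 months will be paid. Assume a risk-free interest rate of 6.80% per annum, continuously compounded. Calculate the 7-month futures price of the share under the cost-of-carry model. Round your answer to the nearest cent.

S$371.77

PV(dividends) I = 7.29·e^(−0.0680·2/12) + 7.29·e^(−0.0680·4/12)
I = 7.2078 + 7.1266 = 14.3344
F = (S − I)·e^(rT) = (371.65 − 14.3344) · e^(0.0680·7/12)
= 357.3156 · e^0.039667 = 357.3156 × 1.040464 = S$371.77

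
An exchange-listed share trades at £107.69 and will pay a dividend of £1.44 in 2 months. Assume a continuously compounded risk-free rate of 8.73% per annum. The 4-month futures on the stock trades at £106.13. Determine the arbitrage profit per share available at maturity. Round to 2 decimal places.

£3.28 per share

PV(dividends) I = 1.44·e^(−0.0873·2/12) = 1.4192
Fair futures F* = (S − I)·e^(rT) = (107.69 − 1.4192)·e^0.029100 = 106.2708 × 1.029528 = 109.4088
Market £106.13 < fair 109.4088: forward underpriced → reverse cash-and-carry (short the stock, invest proceeds at r, pay the dividends, go long the forward).
Profit at T = |F_mkt − F*| = |106.13 − 109.4088| = £3.28 per share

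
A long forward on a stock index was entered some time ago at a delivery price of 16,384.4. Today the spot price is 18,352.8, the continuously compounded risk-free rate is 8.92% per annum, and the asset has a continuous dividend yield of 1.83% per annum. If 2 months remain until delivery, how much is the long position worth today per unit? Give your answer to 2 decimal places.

Current fair forward for the remaining 2 months: F = S·e^((r − q)·T), (r − q) = 0.0892 − 0.0183 = 0.0709
F = 18352.8 · e^(0.0709 × 2/12) = 18352.8 × 1.01188676 = 18570.9553
Value of long forward = (F − K)·e^(−rT) = (18570.9553 − 16384.4) · e^(−0.0892·2/12)
= 2186.5553 × 0.98524330 = 2154.29

2154.29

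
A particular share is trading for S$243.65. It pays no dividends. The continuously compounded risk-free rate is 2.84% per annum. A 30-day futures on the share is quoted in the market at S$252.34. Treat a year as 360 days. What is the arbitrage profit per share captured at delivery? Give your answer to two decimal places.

S$8.11 per share

Fair futures: F* = S·e^(carry·T), with carry = r = 0.0284
F* = 243.65 · e^(0.0284 × 30/360) = 243.65 · e^0.002367 = 243.65 × 1.002370 = S$244.2275
Market S$252.34 > fair S$244.2275: forward overpriced → cash-and-carry (buy spot, short the forward).
At maturity, profit = |F_mkt − F*| = |252.34 − 244.2275| = S$8.11 per share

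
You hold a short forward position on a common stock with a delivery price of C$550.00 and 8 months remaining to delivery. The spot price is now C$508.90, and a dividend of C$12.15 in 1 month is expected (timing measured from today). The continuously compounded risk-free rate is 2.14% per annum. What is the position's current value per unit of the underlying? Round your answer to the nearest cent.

PV(remaining dividends) I = 12.15·e^(−0.0214·1/12) = 12.1284
Current forward F = (S − I)·e^(rT) = (508.90 − 12.1284)·e^(0.0214·8/12) = 496.7716 × 1.014369 = 503.9097
Value (long) = (F − K)·e^(−rT) = (503.9097 − 550.00) × 0.985835 = -45.4374
Short position value = −(long value) = C$45.44

C$45.44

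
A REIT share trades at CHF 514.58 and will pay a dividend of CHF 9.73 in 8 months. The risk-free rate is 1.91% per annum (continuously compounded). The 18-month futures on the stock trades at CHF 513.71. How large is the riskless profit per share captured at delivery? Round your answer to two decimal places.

CHF 5.94 per share

PV(dividends) I = 9.73·e^(−0.0191·8/12) = 9.6069
Fair futures F* = (S − I)·e^(rT) = (514.58 − 9.6069)·e^0.028650 = 504.9731 × 1.029064 = 519.6496
Market CHF 513.71 < fair 519.6496: forward underpriced → reverse cash-and-carry (short the stock, invest proceeds at r, pay the dividends, go long the forward).
Profit at T = |F_mkt − F*| = |513.71 − 519.6496| = CHF 5.94 per share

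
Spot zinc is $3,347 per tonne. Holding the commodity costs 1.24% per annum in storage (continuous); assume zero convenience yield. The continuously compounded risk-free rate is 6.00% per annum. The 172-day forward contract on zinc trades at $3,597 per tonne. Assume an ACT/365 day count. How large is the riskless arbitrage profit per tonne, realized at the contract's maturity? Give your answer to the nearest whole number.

$134 per tonne

Fair forward: F* = S·e^(carry·T), with carry = (r + u) = 0.0600 + 0.0124 = 0.0724
F* = 3347 · e^(0.0724 × 172/365) = 3347 · e^0.034117 = 3347 × 1.034706 = $3463.1610
Market $3597 > fair $3463.1610: forward overpriced → cash-and-carry (buy spot, short the forward).
At maturity, profit = |F_mkt − F*| = |3597 − 3463.1610| = $134 per tonne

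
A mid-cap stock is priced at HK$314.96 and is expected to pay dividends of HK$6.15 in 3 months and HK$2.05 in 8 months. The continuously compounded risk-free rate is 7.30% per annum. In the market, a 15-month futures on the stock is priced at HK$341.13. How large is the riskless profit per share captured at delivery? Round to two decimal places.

PV(dividends) I = 6.15·e^(−0.0730·3/12) + 2.05·e^(−0.0730·8/12) = 7.9914
Fair futures F* = (S − I)·e^(rT) = (314.96 − 7.9914)·e^0.091250 = 306.9686 × 1.095543 = 336.2973
Market HK$341.13 > fair 336.2973: forward overpriced → cash-and-carry (borrow at r, buy the stock and collect the dividends, short the forward).
Profit at T = |F_mkt − F*| = |341.13 − 336.2973| = HK$4.83 per share

HK$4.83 per share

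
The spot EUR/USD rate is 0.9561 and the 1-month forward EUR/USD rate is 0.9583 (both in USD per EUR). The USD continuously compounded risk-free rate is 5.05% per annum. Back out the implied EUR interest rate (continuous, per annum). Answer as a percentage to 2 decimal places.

2.29%

F = S·e^((r_USD − r_EUR)T) ⇒ r_EUR = r_USD − ln(F/S)/T
ln(0.9583/0.9561) = 0.002298; /(1/12) = 0.027576
r_EUR = 0.0505 − 0.027576 = 0.022924
r_EUR = 2.29%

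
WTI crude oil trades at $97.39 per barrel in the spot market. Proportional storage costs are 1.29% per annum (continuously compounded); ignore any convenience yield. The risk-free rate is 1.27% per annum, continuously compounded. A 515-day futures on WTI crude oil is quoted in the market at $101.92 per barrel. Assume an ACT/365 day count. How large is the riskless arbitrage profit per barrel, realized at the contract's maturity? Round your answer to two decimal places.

Fair futures: F* = S·e^(carry·T), with carry = (r + u) = 0.0127 + 0.0129 = 0.0256
F* = 97.39 · e^(0.0256 × 515/365) = 97.39 · e^0.036121 = 97.39 × 1.036781 = $100.9721
Market $101.92 > fair $100.9721: forward overpriced → cash-and-carry (buy spot, short the forward).
At maturity, profit = |F_mkt − F*| = |101.92 − 100.9721| = $0.95 per barrel

$0.95 per barrel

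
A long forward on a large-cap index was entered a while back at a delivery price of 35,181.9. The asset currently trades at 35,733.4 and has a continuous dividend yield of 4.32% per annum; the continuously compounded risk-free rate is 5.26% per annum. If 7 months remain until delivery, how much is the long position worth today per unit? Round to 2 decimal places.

725.37

Current fair forward for the remaining 7 months: F = S·e^((r − q)·T), (r − q) = 0.0526 − 0.0432 = 0.0094
F = 35733.4 · e^(0.0094 × 7/12) = 35733.4 × 1.00549839 = 35929.8762
Value of long forward = (F − K)·e^(−rT) = (35929.8762 − 35181.9) · e^(−0.0526·7/12)
= 747.9762 × 0.96978262 = 725.37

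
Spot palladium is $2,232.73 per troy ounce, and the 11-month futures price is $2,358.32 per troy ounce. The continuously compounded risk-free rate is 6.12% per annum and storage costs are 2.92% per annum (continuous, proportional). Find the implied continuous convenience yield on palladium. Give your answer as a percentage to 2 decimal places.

F = S·e^((r+u−y)T) ⇒ (r+u−y) = ln(F/S)/T
ln(2358.32/2232.73) = 0.054724; /T ⇒ 0.059699
y = r + u − ln(F/S)/T = 0.0612 + 0.0292 − 0.059699 = 0.030701
y = 3.07%

3.07%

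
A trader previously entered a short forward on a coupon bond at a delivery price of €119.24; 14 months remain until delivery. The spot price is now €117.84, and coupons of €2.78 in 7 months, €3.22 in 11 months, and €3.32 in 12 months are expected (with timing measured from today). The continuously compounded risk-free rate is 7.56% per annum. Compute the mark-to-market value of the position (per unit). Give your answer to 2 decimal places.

€0.08

PV(remaining coupons) I = 2.78·e^(−0.0756·7/12) + 3.22·e^(−0.0756·11/12) + 3.32·e^(−0.0756·12/12) = 8.7427
Current forward F = (S − I)·e^(rT) = (117.84 − 8.7427)·e^(0.0756·14/12) = 109.0973 × 1.092207 = 119.1568
Value (long) = (F − K)·e^(−rT) = (119.1568 − 119.24) × 0.915578 = -0.0762
Short position value = −(long value) = €0.08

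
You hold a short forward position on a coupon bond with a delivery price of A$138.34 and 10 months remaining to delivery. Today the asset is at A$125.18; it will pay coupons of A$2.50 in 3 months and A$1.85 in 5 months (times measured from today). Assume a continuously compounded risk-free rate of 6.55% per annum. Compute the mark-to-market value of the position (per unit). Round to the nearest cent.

A$10.07

PV(remaining coupons) I = 2.50·e^(−0.0655·3/12) + 1.85·e^(−0.0655·5/12) = 4.2596
Current forward F = (S − I)·e^(rT) = (125.18 − 4.2596)·e^(0.0655·10/12) = 120.9204 × 1.056100 = 127.7040
Value (long) = (F − K)·e^(−rT) = (127.7040 − 138.34) × 0.946880 = -10.0710
Short position value = −(long value) = A$10.07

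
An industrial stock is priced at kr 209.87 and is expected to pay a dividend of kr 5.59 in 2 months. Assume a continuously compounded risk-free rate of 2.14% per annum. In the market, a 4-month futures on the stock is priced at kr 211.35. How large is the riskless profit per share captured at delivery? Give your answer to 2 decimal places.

kr 5.59 per share

PV(dividends) I = 5.59·e^(−0.0214·2/12) = 5.5701
Fair futures F* = (S − I)·e^(rT) = (209.87 − 5.5701)·e^0.007133 = 204.2999 × 1.007159 = 205.7625
Market kr 211.35 > fair 205.7625: forward overpriced → cash-and-carry (borrow at r, buy the stock and collect the dividends, short the forward).
Profit at T = |F_mkt − F*| = |211.35 − 205.7625| = kr 5.59 per share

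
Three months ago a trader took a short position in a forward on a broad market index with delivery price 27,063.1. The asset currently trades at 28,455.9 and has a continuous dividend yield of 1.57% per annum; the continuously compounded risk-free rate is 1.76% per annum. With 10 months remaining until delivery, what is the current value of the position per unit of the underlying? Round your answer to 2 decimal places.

-1416.96

Current fair forward for the remaining 10 months: F = S·e^((r − q)·T), (r − q) = 0.0176 − 0.0157 = 0.0019
F = 28455.9 · e^(0.0019 × 10/12) = 28455.9 × 1.00158459 = 28500.9909
Value of long forward = (F − K)·e^(−rT) = (28500.9909 − 27063.1) · e^(−0.0176·10/12)
= 1437.8909 × 0.98544036 = 1416.96
Short position value = −(long value) = -1416.96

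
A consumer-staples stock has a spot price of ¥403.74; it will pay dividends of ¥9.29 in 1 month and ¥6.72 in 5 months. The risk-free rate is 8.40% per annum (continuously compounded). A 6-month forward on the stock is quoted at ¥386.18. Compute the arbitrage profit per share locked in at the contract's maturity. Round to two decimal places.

PV(dividends) I = 9.29·e^(−0.0840·1/12) + 6.72·e^(−0.0840·5/12) = 15.7141
Fair forward F* = (S − I)·e^(rT) = (403.74 − 15.7141)·e^0.042000 = 388.0259 × 1.042894 = 404.6699
Market ¥386.18 < fair 404.6699: forward underpriced → reverse cash-and-carry (short the stock, invest proceeds at r, pay the dividends, go long the forward).
Profit at T = |F_mkt − F*| = |386.18 − 404.6699| = ¥18.49 per share

¥18.49 per share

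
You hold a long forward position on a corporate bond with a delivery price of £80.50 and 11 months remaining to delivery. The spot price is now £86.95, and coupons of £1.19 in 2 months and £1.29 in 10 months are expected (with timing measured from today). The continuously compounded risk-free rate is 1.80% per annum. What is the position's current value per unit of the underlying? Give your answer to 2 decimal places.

£5.31

PV(remaining coupons) I = 1.19·e^(−0.0180·2/12) + 1.29·e^(−0.0180·10/12) = 2.4572
Current forward F = (S − I)·e^(rT) = (86.95 − 2.4572)·e^(0.0180·11/12) = 84.4928 × 1.016637 = 85.8985
Value (long) = (F − K)·e^(−rT) = (85.8985 − 80.50) × 0.983635 = 5.3102
Value = £5.31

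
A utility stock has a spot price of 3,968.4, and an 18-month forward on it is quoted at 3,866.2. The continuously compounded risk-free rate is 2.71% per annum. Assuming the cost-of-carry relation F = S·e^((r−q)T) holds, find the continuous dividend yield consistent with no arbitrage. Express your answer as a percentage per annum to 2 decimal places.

From F = S·e^((r−q)T): (r − q) = ln(F/S)/T
ln(3866.2/3968.4) = ln(0.974247) = -0.026090
(r − q) = -0.026090 / (18/12) = -0.017393
q = r − ln(F/S)/T = 0.0271 + 0.017393 = 0.044493
q = 4.45%

4.45%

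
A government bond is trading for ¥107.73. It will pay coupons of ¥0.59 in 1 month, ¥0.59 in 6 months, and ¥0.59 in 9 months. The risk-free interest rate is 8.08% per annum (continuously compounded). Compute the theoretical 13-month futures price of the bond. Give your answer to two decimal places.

PV(coupons) I = 0.59·e^(−0.0808·1/12) + 0.59·e^(−0.0808·6/12) + 0.59·e^(−0.0808·9/12)
I = 0.5860 + 0.5666 + 0.5553 = 1.7079
F = (S − I)·e^(rT) = (107.73 − 1.7079) · e^(0.0808·13/12)
= 106.0221 · e^0.087533 = 106.0221 × 1.091478 = ¥115.72

¥115.72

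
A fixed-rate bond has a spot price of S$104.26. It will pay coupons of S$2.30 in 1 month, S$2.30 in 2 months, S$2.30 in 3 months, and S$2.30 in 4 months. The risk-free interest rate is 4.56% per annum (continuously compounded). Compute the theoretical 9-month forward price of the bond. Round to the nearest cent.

S$98.46

PV(coupons) I = 2.30·e^(−0.0456·1/12) + 2.30·e^(−0.0456·2/12) + 2.30·e^(−0.0456·3/12) + 2.30·e^(−0.0456·4/12)
I = 2.2913 + 2.2826 + 2.2739 + 2.2653 = 9.1131
F = (S − I)·e^(rT) = (104.26 − 9.1131) · e^(0.0456·9/12)
= 95.1469 · e^0.034200 = 95.1469 × 1.034792 = S$98.46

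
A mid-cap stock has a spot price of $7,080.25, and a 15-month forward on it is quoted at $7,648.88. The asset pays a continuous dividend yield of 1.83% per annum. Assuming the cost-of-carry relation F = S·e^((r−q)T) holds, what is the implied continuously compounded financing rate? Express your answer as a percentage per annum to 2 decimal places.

8.01%

From F = S·e^((r−q)T): (r − q) = ln(F/S)/T
ln(7648.88/7080.25) = ln(1.080312) = 0.077250
(r − q) = 0.077250 / (15/12) = 0.061800
r = ln(F/S)/T + q = 0.061800 + 0.0183 = 0.080100
r = 8.01%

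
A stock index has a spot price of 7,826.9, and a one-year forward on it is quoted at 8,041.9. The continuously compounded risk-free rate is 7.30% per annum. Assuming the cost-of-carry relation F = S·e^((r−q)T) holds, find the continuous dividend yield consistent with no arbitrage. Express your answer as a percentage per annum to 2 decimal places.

4.59%

From F = S·e^((r−q)T): (r − q) = ln(F/S)/T
ln(8041.9/7826.9) = ln(1.027469) = 0.027098
(r − q) = 0.027098 / (12/12) = 0.027098
q = r − ln(F/S)/T = 0.0730 − 0.027098 = 0.045902
q = 4.59%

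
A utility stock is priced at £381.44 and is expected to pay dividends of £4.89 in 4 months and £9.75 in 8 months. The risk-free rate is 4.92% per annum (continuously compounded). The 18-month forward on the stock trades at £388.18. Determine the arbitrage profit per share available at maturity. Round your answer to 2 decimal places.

PV(dividends) I = 4.89·e^(−0.0492·4/12) + 9.75·e^(−0.0492·8/12) = 14.2458
Fair forward F* = (S − I)·e^(rT) = (381.44 − 14.2458)·e^0.073800 = 367.1942 × 1.076591 = 395.3180
Market £388.18 < fair 395.3180: forward underpriced → reverse cash-and-carry (short the stock, invest proceeds at r, pay the dividends, go long the forward).
Profit at T = |F_mkt − F*| = |388.18 − 395.3180| = £7.14 per share

£7.14 per share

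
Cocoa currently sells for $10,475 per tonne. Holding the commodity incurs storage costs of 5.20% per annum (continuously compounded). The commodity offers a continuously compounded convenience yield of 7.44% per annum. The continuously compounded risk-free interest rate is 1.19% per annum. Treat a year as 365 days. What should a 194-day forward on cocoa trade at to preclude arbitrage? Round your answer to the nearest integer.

Net carry = r + u − y = 0.0119 + 0.0520 − 0.0744 = -0.0105
F = S·e^((r+u−y)T) = 10475 · e^(-0.0105 × 194/365) = 10475 · e^-0.005581
= 10475 × 0.994435 = $10,417 per tonne

$10,417 per tonne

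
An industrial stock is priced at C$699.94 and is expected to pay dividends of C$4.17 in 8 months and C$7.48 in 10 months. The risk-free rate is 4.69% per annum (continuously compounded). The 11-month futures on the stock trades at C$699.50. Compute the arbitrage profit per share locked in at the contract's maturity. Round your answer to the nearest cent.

C$19.46 per share

PV(dividends) I = 4.17·e^(−0.0469·8/12) + 7.48·e^(−0.0469·10/12) = 11.2349
Fair futures F* = (S − I)·e^(rT) = (699.94 − 11.2349)·e^0.042992 = 688.7051 × 1.043930 = 718.9599
Market C$699.50 < fair 718.9599: forward underpriced → reverse cash-and-carry (short the stock, invest proceeds at r, pay the dividends, go long the forward).
Profit at T = |F_mkt − F*| = |699.50 − 718.9599| = C$19.46 per share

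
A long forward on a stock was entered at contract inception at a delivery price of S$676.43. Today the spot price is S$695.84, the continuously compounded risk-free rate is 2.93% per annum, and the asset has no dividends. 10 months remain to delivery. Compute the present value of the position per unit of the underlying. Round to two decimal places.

S$35.73

Current fair forward for the remaining 10 months: F = S·e^(r·T), r = 0.0293
F = 695.84 · e^(0.0293 × 10/12) = 695.84 × 1.024717 = 713.0391
Value of long forward = (F − K)·e^(−rT) = (713.0391 − 676.43) · e^(−0.0293·10/12)
= 36.6091 × 0.975879 = 35.73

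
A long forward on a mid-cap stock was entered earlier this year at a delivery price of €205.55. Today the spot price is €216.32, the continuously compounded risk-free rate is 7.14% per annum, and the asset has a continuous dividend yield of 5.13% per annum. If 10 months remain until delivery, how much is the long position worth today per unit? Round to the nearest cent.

Current fair forward for the remaining 10 months: F = S·e^((r − q)·T), (r − q) = 0.0714 − 0.0513 = 0.0201
F = 216.32 · e^(0.0201 × 10/12) = 216.32 × 1.016891 = 219.9739
Value of long forward = (F − K)·e^(−rT) = (219.9739 − 205.55) · e^(−0.0714·10/12)
= 14.4239 × 0.942236 = 13.59

€13.59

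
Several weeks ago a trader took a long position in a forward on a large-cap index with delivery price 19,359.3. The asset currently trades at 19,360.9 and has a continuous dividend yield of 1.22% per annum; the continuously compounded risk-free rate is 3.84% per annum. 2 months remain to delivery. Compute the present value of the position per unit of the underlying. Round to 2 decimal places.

Current fair forward for the remaining 2 months: F = S·e^((r − q)·T), (r − q) = 0.0384 − 0.0122 = 0.0262
F = 19360.9 · e^(0.0262 × 2/12) = 19360.9 × 1.00437621 = 19445.6274
Value of long forward = (F − K)·e^(−rT) = (19445.6274 − 19359.3) · e^(−0.0384·2/12)
= 86.3274 × 0.99362044 = 85.78

85.78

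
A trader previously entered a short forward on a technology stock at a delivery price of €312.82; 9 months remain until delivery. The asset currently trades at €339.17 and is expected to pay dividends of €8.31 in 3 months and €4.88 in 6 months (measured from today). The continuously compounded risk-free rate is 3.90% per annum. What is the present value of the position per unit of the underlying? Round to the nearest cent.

PV(remaining dividends) I = 8.31·e^(−0.0390·3/12) + 4.88·e^(−0.0390·6/12) = 13.0151
Current forward F = (S − I)·e^(rT) = (339.17 − 13.0151)·e^(0.0390·9/12) = 326.1549 × 1.029682 = 335.8358
Value (long) = (F − K)·e^(−rT) = (335.8358 − 312.82) × 0.971174 = 22.3523
Short position value = −(long value) = -€22.35

-€22.35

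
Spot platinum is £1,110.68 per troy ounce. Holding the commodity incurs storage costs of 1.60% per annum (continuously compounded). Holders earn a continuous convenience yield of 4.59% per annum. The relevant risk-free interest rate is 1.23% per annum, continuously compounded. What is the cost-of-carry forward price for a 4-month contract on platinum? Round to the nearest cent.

Net carry = r + u − y = 0.0123 + 0.0160 − 0.0459 = -0.0176
F = S·e^((r+u−y)T) = 1110.68 · e^(-0.0176 × 4/12) = 1110.68 · e^-0.00586667
= 1110.68 × 0.99415051 = £1,104.18 per troy ounce

£1,104.18 per troy ounce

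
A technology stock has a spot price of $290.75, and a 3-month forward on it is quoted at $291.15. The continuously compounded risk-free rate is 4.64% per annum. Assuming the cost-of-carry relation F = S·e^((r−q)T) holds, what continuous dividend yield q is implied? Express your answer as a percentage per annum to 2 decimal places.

From F = S·e^((r−q)T): (r − q) = ln(F/S)/T
ln(291.15/290.75) = ln(1.001376) = 0.001375
(r − q) = 0.001375 / (3/12) = 0.005500
q = r − ln(F/S)/T = 0.0464 − 0.005500 = 0.040900
q = 4.09%

4.09%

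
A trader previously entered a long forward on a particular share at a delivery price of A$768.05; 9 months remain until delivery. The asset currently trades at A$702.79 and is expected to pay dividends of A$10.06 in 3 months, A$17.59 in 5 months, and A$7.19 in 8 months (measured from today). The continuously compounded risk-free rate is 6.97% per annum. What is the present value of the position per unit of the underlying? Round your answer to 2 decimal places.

PV(remaining dividends) I = 10.06·e^(−0.0697·3/12) + 17.59·e^(−0.0697·5/12) + 7.19·e^(−0.0697·8/12) = 33.8363
Current forward F = (S − I)·e^(rT) = (702.79 − 33.8363)·e^(0.0697·9/12) = 668.9537 × 1.053665 = 704.8531
Value (long) = (F − K)·e^(−rT) = (704.8531 − 768.05) × 0.949068 = -59.9782
Value = -A$59.98

-A$59.98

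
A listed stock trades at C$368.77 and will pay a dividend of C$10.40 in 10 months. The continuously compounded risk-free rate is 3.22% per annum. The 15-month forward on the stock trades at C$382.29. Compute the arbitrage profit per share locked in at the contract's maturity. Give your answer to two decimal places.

C$8.91 per share

PV(dividends) I = 10.40·e^(−0.0322·10/12) = 10.1246
Fair forward F* = (S − I)·e^(rT) = (368.77 − 10.1246)·e^0.040250 = 358.6454 × 1.041071 = 373.3753
Market C$382.29 > fair 373.3753: forward overpriced → cash-and-carry (borrow at r, buy the stock and collect the dividends, short the forward).
Profit at T = |F_mkt − F*| = |382.29 − 373.3753| = C$8.91 per share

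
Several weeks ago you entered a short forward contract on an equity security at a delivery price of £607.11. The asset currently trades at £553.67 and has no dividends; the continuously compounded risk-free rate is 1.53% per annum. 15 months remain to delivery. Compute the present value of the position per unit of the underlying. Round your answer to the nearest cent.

Current fair forward for the remaining 15 months: F = S·e^(r·T), r = 0.0153
F = 553.67 · e^(0.0153 × 15/12) = 553.67 × 1.019309 = 564.3608
Value of long forward = (F − K)·e^(−rT) = (564.3608 − 607.11) · e^(−0.0153·15/12)
= -42.7492 × 0.981057 = -41.94
Short position value = −(long value) = £41.94

£41.94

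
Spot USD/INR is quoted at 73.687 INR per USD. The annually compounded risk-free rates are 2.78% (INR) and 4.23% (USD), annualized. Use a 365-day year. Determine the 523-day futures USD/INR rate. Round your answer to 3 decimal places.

72.223

By covered interest parity, F = S · (1+r_INR)^T / (1+r_USD)^T
= 73.687 × 1.040072 / 1.061161 = 73.687 × 0.980126
F = 72.223 INR per USD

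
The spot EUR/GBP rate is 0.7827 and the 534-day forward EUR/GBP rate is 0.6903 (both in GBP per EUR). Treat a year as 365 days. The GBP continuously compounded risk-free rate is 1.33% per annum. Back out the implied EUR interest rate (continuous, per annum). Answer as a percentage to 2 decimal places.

F = S·e^((r_GBP − r_EUR)T) ⇒ r_EUR = r_GBP − ln(F/S)/T
ln(0.6903/0.7827) = -0.125623; /(534/365) = -0.085866
r_EUR = 0.0133 + 0.085866 = 0.099166
r_EUR = 9.92%

9.92%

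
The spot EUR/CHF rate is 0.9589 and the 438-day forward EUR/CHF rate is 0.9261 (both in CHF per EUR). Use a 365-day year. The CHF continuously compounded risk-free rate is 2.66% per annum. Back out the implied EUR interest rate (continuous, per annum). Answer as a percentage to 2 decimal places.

5.56%

F = S·e^((r_CHF − r_EUR)T) ⇒ r_EUR = r_CHF − ln(F/S)/T
ln(0.9261/0.9589) = -0.034805; /(438/365) = -0.029004
r_EUR = 0.0266 + 0.029004 = 0.055604
r_EUR = 5.56%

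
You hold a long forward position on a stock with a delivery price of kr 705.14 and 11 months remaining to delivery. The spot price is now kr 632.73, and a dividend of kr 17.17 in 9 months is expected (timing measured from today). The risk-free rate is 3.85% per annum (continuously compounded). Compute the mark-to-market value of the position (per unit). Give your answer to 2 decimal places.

-kr 64.64

PV(remaining dividends) I = 17.17·e^(−0.0385·9/12) = 16.6813
Current forward F = (S − I)·e^(rT) = (632.73 − 16.6813)·e^(0.0385·11/12) = 616.0487 × 1.035922 = 638.1784
Value (long) = (F − K)·e^(−rT) = (638.1784 − 705.14) × 0.965324 = -64.6396
Value = -kr 64.64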